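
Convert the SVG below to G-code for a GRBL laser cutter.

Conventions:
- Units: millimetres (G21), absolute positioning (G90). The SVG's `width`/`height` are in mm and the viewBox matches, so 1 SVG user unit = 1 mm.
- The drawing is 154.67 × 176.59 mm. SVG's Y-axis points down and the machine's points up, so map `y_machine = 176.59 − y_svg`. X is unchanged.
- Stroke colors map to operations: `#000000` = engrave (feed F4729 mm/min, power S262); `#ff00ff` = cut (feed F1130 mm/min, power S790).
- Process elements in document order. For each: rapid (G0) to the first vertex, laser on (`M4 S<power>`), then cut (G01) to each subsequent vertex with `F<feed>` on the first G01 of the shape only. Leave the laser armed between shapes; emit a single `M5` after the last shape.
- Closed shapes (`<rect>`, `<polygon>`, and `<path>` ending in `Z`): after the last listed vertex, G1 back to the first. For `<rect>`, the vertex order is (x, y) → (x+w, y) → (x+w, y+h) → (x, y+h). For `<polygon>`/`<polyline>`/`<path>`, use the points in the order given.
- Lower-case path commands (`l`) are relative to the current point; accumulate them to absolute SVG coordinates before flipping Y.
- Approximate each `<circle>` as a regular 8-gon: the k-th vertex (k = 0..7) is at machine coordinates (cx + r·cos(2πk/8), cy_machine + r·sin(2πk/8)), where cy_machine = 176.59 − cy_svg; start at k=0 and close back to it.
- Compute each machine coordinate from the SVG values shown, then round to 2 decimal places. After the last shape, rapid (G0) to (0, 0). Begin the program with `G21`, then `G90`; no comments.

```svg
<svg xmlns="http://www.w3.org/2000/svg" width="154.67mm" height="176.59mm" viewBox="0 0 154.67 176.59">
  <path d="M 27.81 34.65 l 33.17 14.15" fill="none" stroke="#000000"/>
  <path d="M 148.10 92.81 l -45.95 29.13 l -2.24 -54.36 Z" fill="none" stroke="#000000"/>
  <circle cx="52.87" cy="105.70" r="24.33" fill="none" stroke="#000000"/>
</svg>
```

viewBox `0 0 154.67 176.59` with mm width/height → 1 unit = 1 mm. Flip: y_m = 176.59 − y_svg.

**Shape 1** — `<path>` line segment, stroke `#000000` → engrave (S262, F4729). Machine vertices: (27.81,141.94) → (60.98,127.79). Open path.

**Shape 2** — `<path>` regular polygon, stroke `#000000` → engrave (S262, F4729). Machine vertices: (148.10,83.78) → (102.15,54.65) → (99.91,109.01) → (148.10,83.78). Closed: final G1 returns to the first vertex.

**Shape 3** — `<circle>` circle, stroke `#000000` → engrave (S262, F4729). Machine vertices: (77.20,70.89) → (70.07,88.09) → (52.87,95.22) → (35.67,88.09) → (28.54,70.89) → (35.67,53.69) → (52.87,46.56) → (70.07,53.69) → (77.20,70.89). Closed: final G1 returns to the first vertex.

G21
G90
G0 X27.81 Y141.94
M4 S262
G01 X60.98 Y127.79 F4729
G0 X148.10 Y83.78
M4 S262
G01 X102.15 Y54.65 F4729
G01 X99.91 Y109.01
G01 X148.10 Y83.78
G0 X77.20 Y70.89
M4 S262
G01 X70.07 Y88.09 F4729
G01 X52.87 Y95.22
G01 X35.67 Y88.09
G01 X28.54 Y70.89
G01 X35.67 Y53.69
G01 X52.87 Y46.56
G01 X70.07 Y53.69
G01 X77.20 Y70.89
M5
G0 X0.00 Y0.00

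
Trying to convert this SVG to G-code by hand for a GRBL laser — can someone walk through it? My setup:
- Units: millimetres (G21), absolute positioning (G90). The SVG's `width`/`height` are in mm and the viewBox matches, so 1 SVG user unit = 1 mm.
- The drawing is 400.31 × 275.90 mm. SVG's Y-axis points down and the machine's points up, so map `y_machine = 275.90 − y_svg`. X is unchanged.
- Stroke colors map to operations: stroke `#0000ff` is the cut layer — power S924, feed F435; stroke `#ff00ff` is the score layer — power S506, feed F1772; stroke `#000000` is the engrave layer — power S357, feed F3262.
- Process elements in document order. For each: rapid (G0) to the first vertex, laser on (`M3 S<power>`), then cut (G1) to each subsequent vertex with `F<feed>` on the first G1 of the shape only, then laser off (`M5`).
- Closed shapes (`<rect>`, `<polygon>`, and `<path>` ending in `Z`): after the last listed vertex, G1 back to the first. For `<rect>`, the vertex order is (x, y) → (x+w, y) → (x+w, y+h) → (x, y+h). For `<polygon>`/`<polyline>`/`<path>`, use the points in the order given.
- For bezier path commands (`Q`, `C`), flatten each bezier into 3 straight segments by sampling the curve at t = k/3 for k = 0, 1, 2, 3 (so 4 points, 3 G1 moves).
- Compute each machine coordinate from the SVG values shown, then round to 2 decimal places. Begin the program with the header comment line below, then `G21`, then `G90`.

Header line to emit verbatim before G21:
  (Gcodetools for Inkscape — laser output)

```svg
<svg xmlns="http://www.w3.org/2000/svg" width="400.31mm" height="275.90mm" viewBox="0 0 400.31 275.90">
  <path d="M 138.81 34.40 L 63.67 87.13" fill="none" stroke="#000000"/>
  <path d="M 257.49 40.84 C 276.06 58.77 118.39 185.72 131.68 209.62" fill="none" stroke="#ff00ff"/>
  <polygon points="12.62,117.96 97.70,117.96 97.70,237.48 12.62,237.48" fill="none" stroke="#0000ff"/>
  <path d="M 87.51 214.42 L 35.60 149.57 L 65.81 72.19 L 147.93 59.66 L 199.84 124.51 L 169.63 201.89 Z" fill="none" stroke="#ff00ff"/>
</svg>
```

(Gcodetools for Inkscape — laser output)
G21
G90
G0 X138.81 Y241.50
M3 S357
G1 X63.67 Y188.77 F3262
M5
G0 X257.49 Y235.06
M3 S506
G1 X230.17 Y188.64 F1772
G1 X162.52 Y116.68
G1 X131.68 Y66.28
M5
G0 X12.62 Y157.94
M3 S924
G1 X97.70 Y157.94 F435
G1 X97.70 Y38.42
G1 X12.62 Y38.42
G1 X12.62 Y157.94
M5
G0 X87.51 Y61.48
M3 S506
G1 X35.60 Y126.33 F1772
G1 X65.81 Y203.71
G1 X147.93 Y216.24
G1 X199.84 Y151.39
G1 X169.63 Y74.01
G1 X87.51 Y61.48
M5

1 u = 1 mm; y_m = 275.90 − y.

[1] `<path>` line segment, #000000→engrave S357 F3262: (138.81,241.50) → (63.67,188.77)

[2] `<path>` cubic bezier, #ff00ff→score S506 F1772: (257.49,235.06) → (230.17,188.64) → (162.52,116.68) → (131.68,66.28)

[3] `<polygon>` rectangle, #0000ff→cut S924 F435: (12.62,157.94) → (97.70,157.94) → (97.70,38.42) → (12.62,38.42) → (12.62,157.94) (closed)

[4] `<path>` regular polygon, #ff00ff→score S506 F1772: (87.51,61.48) → (35.60,126.33) → (65.81,203.71) → (147.93,216.24) → (199.84,151.39) → (169.63,74.01) → (87.51,61.48) (closed)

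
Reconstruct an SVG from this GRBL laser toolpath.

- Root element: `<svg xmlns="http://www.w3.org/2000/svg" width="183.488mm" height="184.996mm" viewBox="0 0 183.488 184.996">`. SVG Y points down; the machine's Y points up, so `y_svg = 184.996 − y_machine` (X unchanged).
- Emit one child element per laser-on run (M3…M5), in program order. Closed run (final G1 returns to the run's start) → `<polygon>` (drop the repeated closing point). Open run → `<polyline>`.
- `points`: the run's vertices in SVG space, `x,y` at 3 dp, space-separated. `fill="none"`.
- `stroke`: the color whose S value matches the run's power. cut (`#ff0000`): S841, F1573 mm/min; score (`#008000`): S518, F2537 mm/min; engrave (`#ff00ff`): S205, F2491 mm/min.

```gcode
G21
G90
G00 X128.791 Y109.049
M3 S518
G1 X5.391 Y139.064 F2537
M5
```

Each laser-on run becomes one SVG element. Flip Y back into SVG space with y_svg = 184.996 − y_machine. Every run uses S518, so all elements get stroke `#008000` (score).

Run 1: The run is open, so emit a `<polyline>` with points (Y-flipped): 128.791,75.947 5.391,45.932.

<svg xmlns="http://www.w3.org/2000/svg" width="183.488mm" height="184.996mm" viewBox="0 0 183.488 184.996">
  <polyline points="128.791,75.947 5.391,45.932" fill="none" stroke="#008000"/>
</svg>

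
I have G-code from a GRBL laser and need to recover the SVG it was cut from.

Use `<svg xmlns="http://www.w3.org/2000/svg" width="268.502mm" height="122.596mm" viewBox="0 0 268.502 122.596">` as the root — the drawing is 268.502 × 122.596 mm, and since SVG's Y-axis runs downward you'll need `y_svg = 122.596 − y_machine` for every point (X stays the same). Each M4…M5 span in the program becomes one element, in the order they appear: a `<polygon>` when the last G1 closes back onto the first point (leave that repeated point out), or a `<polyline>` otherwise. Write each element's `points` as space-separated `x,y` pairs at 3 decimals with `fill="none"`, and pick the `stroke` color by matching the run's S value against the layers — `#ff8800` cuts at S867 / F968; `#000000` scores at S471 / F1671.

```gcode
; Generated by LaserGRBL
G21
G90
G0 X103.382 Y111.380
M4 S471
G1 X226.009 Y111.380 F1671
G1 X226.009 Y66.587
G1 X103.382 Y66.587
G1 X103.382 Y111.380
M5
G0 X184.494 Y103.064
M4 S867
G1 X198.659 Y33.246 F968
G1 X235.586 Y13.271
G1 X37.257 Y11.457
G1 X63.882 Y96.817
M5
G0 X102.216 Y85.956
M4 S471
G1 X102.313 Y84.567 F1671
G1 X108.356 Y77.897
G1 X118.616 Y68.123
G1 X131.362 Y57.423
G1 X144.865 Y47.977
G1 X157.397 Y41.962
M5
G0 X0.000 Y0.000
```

<svg xmlns="http://www.w3.org/2000/svg" width="268.502mm" height="122.596mm" viewBox="0 0 268.502 122.596">
  <polygon points="103.382,11.216 226.009,11.216 226.009,56.009 103.382,56.009" fill="none" stroke="#000000"/>
  <polyline points="184.494,19.532 198.659,89.350 235.586,109.325 37.257,111.139 63.882,25.779" fill="none" stroke="#ff8800"/>
  <polyline points="102.216,36.640 102.313,38.029 108.356,44.699 118.616,54.473 131.362,65.173 144.865,74.619 157.397,80.634" fill="none" stroke="#000000"/>
</svg>

Each laser-on run becomes one SVG element. Flip Y back into SVG space with y_svg = 122.596 − y_machine.

Run 1: the run's S471 means `#000000` (score). The run returns to its start, so emit a `<polygon>` with points (Y-flipped): 103.382,11.216 226.009,11.216 226.009,56.009 103.382,56.009.

Run 2: S867 ⇒ cut layer `#ff8800`. The run is open, so emit a `<polyline>` with points (Y-flipped): 184.494,19.532 198.659,89.350 235.586,109.325 37.257,111.139 63.882,25.779.

Run 3: the run's S471 means `#000000` (score). The run is open, so emit a `<polyline>` with points (Y-flipped): 102.216,36.640 102.313,38.029 108.356,44.699 118.616,54.473 131.362,65.173 144.865,74.619 157.397,80.634.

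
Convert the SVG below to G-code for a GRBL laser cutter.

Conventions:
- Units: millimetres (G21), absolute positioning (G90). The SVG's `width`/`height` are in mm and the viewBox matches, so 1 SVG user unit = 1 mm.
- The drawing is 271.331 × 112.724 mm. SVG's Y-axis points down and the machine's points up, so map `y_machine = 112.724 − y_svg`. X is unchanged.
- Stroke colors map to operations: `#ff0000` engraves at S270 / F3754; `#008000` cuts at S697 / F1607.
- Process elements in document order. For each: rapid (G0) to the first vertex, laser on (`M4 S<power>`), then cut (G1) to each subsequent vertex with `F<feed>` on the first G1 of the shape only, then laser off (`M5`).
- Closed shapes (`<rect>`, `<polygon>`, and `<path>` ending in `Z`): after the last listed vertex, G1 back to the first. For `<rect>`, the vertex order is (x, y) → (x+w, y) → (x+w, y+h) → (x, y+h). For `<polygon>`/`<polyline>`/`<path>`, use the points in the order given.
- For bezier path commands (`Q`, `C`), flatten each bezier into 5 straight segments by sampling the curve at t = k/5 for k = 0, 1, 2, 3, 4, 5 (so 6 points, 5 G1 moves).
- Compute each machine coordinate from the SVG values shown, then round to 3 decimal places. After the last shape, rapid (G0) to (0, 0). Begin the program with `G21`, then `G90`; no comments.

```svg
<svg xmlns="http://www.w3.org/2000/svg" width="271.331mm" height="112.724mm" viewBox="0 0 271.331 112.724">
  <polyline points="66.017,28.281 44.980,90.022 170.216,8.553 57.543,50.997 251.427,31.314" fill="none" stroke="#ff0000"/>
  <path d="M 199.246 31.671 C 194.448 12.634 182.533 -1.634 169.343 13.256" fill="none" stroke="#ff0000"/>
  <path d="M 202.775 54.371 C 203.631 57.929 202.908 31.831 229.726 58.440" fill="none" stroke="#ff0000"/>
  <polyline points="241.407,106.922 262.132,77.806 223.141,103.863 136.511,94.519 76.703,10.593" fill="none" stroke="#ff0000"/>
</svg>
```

G21
G90
G0 X66.017 Y84.443
M4 S270
G1 X44.980 Y22.702 F3754
G1 X170.216 Y104.171
G1 X57.543 Y61.727
G1 X251.427 Y81.410
M5
G0 X199.246 Y81.053
M4 S270
G1 X195.560 Y91.708 F3754
G1 X190.446 Y100.047
G1 X184.185 Y104.901
G1 X177.057 Y105.098
G1 X169.343 Y99.468
M5
G0 X202.775 Y58.353
M4 S270
G1 X203.332 Y59.118 F3754
G1 X204.908 Y63.047
G1 X208.900 Y66.187
G1 X216.707 Y64.583
G1 X229.726 Y54.284
M5
G0 X241.407 Y5.802
M4 S270
G1 X262.132 Y34.918 F3754
G1 X223.141 Y8.861
G1 X136.511 Y18.205
G1 X76.703 Y102.131
M5
G0 X0.000 Y0.000

viewBox `0 0 271.331 112.724` with mm width/height → 1 unit = 1 mm. Flip: y_m = 112.724 − y_svg.

**Shape 1** — `<polyline>` open polyline, stroke `#ff0000` → engrave (S270, F3754). Machine vertices: (66.017,84.443) → (44.980,22.702) → (170.216,104.171) → (57.543,61.727) → (251.427,81.410). Open path.

**Shape 2** — `<path>` cubic bezier, stroke `#ff0000` → engrave (S270, F3754). Control points (SVG): P0=(199.246,31.671), P1=(194.448,12.634), P2=(182.533,-1.634), P3=(169.343,13.256); sampled at t=k/5. Machine vertices: (199.246,81.053) → (195.560,91.708) → (190.446,100.047) → (184.185,104.901) → (177.057,105.098) → (169.343,99.468). Open path.

**Shape 3** — `<path>` cubic bezier, stroke `#ff0000` → engrave (S270, F3754). Control points (SVG): P0=(202.775,54.371), P1=(203.631,57.929), P2=(202.908,31.831), P3=(229.726,58.440); sampled at t=k/5. Machine vertices: (202.775,58.353) → (203.332,59.118) → (204.908,63.047) → (208.900,66.187) → (216.707,64.583) → (229.726,54.284). Open path.

**Shape 4** — `<polyline>` open polyline, stroke `#ff0000` → engrave (S270, F3754). Machine vertices: (241.407,5.802) → (262.132,34.918) → (223.141,8.861) → (136.511,18.205) → (76.703,102.131). Open path.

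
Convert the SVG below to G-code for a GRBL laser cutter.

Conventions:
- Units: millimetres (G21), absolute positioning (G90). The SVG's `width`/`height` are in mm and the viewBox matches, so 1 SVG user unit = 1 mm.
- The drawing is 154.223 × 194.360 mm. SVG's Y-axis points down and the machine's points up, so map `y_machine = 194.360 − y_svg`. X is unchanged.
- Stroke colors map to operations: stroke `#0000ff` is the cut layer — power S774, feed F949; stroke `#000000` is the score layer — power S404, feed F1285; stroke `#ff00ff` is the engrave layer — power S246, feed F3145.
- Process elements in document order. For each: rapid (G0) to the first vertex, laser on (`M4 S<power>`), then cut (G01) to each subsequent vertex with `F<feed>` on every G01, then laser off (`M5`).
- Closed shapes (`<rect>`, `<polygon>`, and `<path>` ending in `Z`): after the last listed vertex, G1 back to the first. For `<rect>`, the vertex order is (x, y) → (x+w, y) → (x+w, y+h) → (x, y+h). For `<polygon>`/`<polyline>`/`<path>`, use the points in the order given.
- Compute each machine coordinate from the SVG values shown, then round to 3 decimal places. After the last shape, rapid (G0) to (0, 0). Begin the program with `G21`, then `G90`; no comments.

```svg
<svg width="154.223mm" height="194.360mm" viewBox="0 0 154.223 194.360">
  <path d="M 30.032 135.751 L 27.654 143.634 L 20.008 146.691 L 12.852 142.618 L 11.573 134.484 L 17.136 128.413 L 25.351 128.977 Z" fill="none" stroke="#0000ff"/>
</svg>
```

G21
G90
G0 X30.032 Y58.609
M4 S774
G01 X27.654 Y50.726 F949
G01 X20.008 Y47.669 F949
G01 X12.852 Y51.742 F949
G01 X11.573 Y59.876 F949
G01 X17.136 Y65.947 F949
G01 X25.351 Y65.383 F949
G01 X30.032 Y58.609 F949
M5
G0 X0.000 Y0.000

1 u = 1 mm; y_m = 194.360 − y.

[1] `<path>` regular polygon, #0000ff→cut S774 F949: (30.032,58.609) → (27.654,50.726) → (20.008,47.669) → (12.852,51.742) → (11.573,59.876) → (17.136,65.947) → (25.351,65.383) → (30.032,58.609) (closed)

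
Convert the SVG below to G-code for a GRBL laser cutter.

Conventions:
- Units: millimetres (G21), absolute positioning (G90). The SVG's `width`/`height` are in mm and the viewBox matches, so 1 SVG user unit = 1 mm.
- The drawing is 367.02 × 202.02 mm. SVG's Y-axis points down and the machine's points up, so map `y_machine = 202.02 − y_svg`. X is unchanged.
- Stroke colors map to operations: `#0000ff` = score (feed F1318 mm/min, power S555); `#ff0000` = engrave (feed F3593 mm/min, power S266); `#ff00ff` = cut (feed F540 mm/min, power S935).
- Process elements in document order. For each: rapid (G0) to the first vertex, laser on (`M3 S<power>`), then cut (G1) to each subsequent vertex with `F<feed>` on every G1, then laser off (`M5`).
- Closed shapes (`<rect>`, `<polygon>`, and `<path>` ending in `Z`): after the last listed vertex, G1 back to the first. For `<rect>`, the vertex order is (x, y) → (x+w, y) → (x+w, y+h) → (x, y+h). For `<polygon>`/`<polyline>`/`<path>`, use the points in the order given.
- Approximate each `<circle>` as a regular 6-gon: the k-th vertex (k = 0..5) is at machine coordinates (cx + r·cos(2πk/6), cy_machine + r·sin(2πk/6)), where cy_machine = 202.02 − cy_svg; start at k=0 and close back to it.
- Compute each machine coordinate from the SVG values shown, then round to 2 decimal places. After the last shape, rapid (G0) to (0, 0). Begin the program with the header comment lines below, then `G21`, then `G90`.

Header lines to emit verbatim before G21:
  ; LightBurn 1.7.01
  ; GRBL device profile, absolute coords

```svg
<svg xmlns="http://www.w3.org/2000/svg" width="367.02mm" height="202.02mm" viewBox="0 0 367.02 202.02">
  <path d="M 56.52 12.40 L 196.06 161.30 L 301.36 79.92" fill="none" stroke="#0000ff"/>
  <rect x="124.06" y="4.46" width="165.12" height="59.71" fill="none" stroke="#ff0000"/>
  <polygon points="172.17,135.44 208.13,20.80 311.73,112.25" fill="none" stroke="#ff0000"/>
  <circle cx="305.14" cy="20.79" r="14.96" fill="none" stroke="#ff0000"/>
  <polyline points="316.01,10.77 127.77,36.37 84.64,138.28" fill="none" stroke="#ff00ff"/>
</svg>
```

; LightBurn 1.7.01
; GRBL device profile, absolute coords
G21
G90
G0 X56.52 Y189.62
M3 S555
G1 X196.06 Y40.72 F1318
G1 X301.36 Y122.10 F1318
M5
G0 X124.06 Y197.56
M3 S266
G1 X289.18 Y197.56 F3593
G1 X289.18 Y137.85 F3593
G1 X124.06 Y137.85 F3593
G1 X124.06 Y197.56 F3593
M5
G0 X172.17 Y66.58
M3 S266
G1 X208.13 Y181.22 F3593
G1 X311.73 Y89.77 F3593
G1 X172.17 Y66.58 F3593
M5
G0 X320.10 Y181.23
M3 S266
G1 X312.62 Y194.19 F3593
G1 X297.66 Y194.19 F3593
G1 X290.18 Y181.23 F3593
G1 X297.66 Y168.27 F3593
G1 X312.62 Y168.27 F3593
G1 X320.10 Y181.23 F3593
M5
G0 X316.01 Y191.25
M3 S935
G1 X127.77 Y165.65 F540
G1 X84.64 Y63.74 F540
M5
G0 X0.00 Y0.00

1 u = 1 mm; y_m = 202.02 − y.

[1] `<path>` open polyline, #0000ff→score S555 F1318: (56.52,189.62) → (196.06,40.72) → (301.36,122.10)

[2] `<rect>` rectangle, #ff0000→engrave S266 F3593: (124.06,197.56) → (289.18,197.56) → (289.18,137.85) → (124.06,137.85) → (124.06,197.56) (closed)

[3] `<polygon>` closed polygon, #ff0000→engrave S266 F3593: (172.17,66.58) → (208.13,181.22) → (311.73,89.77) → (172.17,66.58) (closed)

[4] `<circle>` circle, #ff0000→engrave S266 F3593: (320.10,181.23) → (312.62,194.19) → (297.66,194.19) → (290.18,181.23) → (297.66,168.27) → (312.62,168.27) → (320.10,181.23) (closed)

[5] `<polyline>` open polyline, #ff00ff→cut S935 F540: (316.01,191.25) → (127.77,165.65) → (84.64,63.74)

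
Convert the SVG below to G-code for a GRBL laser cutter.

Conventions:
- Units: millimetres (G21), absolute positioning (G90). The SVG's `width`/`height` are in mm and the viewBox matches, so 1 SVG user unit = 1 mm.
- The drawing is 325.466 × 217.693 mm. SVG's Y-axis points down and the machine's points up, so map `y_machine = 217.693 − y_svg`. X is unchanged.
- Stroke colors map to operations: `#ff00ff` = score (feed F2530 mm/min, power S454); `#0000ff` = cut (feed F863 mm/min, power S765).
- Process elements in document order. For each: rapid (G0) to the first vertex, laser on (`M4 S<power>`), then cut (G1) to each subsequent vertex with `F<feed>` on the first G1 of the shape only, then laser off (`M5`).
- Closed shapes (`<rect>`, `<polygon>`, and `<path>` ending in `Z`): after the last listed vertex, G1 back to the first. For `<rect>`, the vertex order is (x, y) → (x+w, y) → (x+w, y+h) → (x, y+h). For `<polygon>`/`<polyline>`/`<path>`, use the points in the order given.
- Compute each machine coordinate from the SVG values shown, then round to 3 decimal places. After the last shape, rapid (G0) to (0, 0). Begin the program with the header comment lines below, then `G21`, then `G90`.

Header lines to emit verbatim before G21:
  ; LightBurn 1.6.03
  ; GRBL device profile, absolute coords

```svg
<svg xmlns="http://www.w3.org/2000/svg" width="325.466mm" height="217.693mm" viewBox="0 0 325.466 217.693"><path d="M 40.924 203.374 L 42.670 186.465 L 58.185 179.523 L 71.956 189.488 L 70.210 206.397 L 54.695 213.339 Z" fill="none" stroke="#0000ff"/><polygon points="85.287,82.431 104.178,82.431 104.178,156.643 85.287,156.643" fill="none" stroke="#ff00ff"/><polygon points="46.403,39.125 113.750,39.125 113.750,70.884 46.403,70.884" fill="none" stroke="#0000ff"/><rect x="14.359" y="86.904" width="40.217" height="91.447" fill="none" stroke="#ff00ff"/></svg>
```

; LightBurn 1.6.03
; GRBL device profile, absolute coords
G21
G90
G0 X40.924 Y14.319
M4 S765
G1 X42.670 Y31.228 F863
G1 X58.185 Y38.170
G1 X71.956 Y28.205
G1 X70.210 Y11.296
G1 X54.695 Y4.354
G1 X40.924 Y14.319
M5
G0 X85.287 Y135.262
M4 S454
G1 X104.178 Y135.262 F2530
G1 X104.178 Y61.050
G1 X85.287 Y61.050
G1 X85.287 Y135.262
M5
G0 X46.403 Y178.568
M4 S765
G1 X113.750 Y178.568 F863
G1 X113.750 Y146.809
G1 X46.403 Y146.809
G1 X46.403 Y178.568
M5
G0 X14.359 Y130.789
M4 S454
G1 X54.576 Y130.789 F2530
G1 X54.576 Y39.342
G1 X14.359 Y39.342
G1 X14.359 Y130.789
M5
G0 X0.000 Y0.000

1 u = 1 mm; y_m = 217.693 − y.

[1] `<path>` regular polygon, #0000ff→cut S765 F863: (40.924,14.319) → (42.670,31.228) → (58.185,38.170) → (71.956,28.205) → (70.210,11.296) → (54.695,4.354) → (40.924,14.319) (closed)

[2] `<polygon>` rectangle, #ff00ff→score S454 F2530: (85.287,135.262) → (104.178,135.262) → (104.178,61.050) → (85.287,61.050) → (85.287,135.262) (closed)

[3] `<polygon>` rectangle, #0000ff→cut S765 F863: (46.403,178.568) → (113.750,178.568) → (113.750,146.809) → (46.403,146.809) → (46.403,178.568) (closed)

[4] `<rect>` rectangle, #ff00ff→score S454 F2530: (14.359,130.789) → (54.576,130.789) → (54.576,39.342) → (14.359,39.342) → (14.359,130.789) (closed)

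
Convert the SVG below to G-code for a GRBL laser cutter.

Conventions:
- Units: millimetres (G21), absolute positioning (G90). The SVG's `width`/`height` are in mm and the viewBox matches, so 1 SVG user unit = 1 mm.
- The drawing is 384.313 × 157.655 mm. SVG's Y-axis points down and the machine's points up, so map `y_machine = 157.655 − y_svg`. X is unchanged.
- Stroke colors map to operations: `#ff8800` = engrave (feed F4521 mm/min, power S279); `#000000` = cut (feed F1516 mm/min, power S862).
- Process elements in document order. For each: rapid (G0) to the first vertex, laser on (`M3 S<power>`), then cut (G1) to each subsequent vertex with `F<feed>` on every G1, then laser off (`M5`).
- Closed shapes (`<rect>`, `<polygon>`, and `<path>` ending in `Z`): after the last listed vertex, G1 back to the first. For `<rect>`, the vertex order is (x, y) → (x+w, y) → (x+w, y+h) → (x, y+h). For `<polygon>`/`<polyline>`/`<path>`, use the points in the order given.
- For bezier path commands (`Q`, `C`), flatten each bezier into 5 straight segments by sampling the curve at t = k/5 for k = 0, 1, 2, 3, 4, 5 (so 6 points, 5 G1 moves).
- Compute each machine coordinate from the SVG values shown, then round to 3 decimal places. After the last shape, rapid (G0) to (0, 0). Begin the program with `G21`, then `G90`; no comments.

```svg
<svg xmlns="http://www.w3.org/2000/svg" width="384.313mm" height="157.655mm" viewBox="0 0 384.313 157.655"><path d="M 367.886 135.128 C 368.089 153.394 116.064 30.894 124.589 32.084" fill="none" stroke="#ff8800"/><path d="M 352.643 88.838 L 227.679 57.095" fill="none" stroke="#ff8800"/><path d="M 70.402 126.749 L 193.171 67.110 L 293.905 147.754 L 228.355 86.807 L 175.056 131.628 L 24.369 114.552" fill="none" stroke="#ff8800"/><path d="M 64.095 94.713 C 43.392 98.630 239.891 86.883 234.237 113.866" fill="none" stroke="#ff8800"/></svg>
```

Since the viewBox matches the mm dimensions, user units are millimetres directly. The only transform is the Y-flip y_m = 157.655 − y_svg.

Shape 1 is a cubic bezier drawn with `<path>`. Its stroke #ff8800 means engrave at S279, F4521. After flipping Y the toolpath is (367.886,22.527) → (341.843,26.344) → (279.878,51.250) → (206.605,84.553) → (146.638,113.558) → (124.589,125.571).

Shape 2 is a line segment drawn with `<path>`. Its stroke #ff8800 means engrave at S279, F4521. After flipping Y the toolpath is (352.643,68.817) → (227.679,100.560).

Shape 3 is a open polyline drawn with `<path>`. Its stroke #ff8800 means engrave at S279, F4521. After flipping Y the toolpath is (70.402,30.906) → (193.171,90.545) → (293.905,9.901) → (228.355,70.848) → (175.056,26.027) → (24.369,43.103).

Shape 4 is a cubic bezier drawn with `<path>`. Its stroke #ff8800 means engrave at S279, F4521. After flipping Y the toolpath is (64.095,62.942) → (74.383,62.036) → (116.670,62.279) → (170.827,61.059) → (216.726,55.766) → (234.237,43.789).

G21
G90
G0 X367.886 Y22.527
M3 S279
G1 X341.843 Y26.344 F4521
G1 X279.878 Y51.250 F4521
G1 X206.605 Y84.553 F4521
G1 X146.638 Y113.558 F4521
G1 X124.589 Y125.571 F4521
M5
G0 X352.643 Y68.817
M3 S279
G1 X227.679 Y100.560 F4521
M5
G0 X70.402 Y30.906
M3 S279
G1 X193.171 Y90.545 F4521
G1 X293.905 Y9.901 F4521
G1 X228.355 Y70.848 F4521
G1 X175.056 Y26.027 F4521
G1 X24.369 Y43.103 F4521
M5
G0 X64.095 Y62.942
M3 S279
G1 X74.383 Y62.036 F4521
G1 X116.670 Y62.279 F4521
G1 X170.827 Y61.059 F4521
G1 X216.726 Y55.766 F4521
G1 X234.237 Y43.789 F4521
M5
G0 X0.000 Y0.000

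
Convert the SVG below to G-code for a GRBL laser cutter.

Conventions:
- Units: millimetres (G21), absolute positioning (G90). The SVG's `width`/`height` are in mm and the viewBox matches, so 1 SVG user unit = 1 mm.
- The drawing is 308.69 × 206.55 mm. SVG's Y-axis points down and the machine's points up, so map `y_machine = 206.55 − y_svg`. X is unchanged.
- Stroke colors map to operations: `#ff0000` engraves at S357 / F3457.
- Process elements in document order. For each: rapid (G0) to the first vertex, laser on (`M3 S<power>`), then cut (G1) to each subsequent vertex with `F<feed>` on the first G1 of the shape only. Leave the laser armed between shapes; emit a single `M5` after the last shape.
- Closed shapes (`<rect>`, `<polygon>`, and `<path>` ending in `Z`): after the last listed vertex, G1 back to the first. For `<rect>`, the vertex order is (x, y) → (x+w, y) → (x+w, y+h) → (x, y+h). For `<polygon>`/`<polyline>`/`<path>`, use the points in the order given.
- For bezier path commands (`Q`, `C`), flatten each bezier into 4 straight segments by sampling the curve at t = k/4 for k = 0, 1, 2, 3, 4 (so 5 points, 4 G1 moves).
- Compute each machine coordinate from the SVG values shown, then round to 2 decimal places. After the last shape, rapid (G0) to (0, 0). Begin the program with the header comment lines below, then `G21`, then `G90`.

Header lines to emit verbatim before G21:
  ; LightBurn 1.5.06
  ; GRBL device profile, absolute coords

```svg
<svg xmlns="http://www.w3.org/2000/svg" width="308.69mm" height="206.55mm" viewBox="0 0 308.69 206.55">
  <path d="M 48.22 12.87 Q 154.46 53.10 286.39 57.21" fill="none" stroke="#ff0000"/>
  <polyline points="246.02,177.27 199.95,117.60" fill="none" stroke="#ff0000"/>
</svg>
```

; LightBurn 1.5.06
; GRBL device profile, absolute coords
G21
G90
G0 X48.22 Y193.68
M3 S357
G1 X102.95 Y175.82 F3457
G1 X160.88 Y162.48
G1 X222.03 Y153.65
G1 X286.39 Y149.34
G0 X246.02 Y29.28
M3 S357
G1 X199.95 Y88.95 F3457
M5
G0 X0.00 Y0.00

1 u = 1 mm; y_m = 206.55 − y.

[1] `<path>` quadratic bezier, #ff0000→engrave S357 F3457: (48.22,193.68) → (102.95,175.82) → (160.88,162.48) → (222.03,153.65) → (286.39,149.34)

[2] `<polyline>` line segment, #ff0000→engrave S357 F3457: (246.02,29.28) → (199.95,88.95)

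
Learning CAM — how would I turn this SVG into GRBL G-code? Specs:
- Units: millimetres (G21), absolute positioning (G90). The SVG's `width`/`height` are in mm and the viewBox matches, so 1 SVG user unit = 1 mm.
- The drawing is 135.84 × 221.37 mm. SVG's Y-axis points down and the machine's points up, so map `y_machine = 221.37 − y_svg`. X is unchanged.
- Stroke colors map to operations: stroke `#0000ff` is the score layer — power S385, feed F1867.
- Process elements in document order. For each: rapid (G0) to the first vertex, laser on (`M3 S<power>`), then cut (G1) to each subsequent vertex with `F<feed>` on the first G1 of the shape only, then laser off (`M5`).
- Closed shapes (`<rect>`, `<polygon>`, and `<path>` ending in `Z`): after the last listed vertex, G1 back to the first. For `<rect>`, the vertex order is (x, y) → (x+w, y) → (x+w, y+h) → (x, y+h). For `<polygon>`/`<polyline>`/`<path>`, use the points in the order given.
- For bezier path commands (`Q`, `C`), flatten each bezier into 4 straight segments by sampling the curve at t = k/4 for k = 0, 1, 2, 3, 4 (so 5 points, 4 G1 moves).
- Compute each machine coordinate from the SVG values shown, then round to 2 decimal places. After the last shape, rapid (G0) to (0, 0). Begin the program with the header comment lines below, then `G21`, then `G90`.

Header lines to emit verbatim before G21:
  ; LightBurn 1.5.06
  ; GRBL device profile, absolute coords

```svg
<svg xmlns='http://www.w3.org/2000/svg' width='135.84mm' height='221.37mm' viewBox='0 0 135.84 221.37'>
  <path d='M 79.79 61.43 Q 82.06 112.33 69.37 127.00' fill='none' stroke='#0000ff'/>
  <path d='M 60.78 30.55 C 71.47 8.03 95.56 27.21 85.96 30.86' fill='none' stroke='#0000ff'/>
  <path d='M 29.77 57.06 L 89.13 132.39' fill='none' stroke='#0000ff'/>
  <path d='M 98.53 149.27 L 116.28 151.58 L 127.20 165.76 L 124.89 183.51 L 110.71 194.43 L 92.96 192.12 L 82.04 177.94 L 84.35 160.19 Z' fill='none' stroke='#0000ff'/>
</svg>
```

Since the viewBox matches the mm dimensions, user units are millimetres directly. The only transform is the Y-flip y_m = 221.37 − y_svg.

Shape 1 is a quadratic bezier drawn with `<path>`. Its stroke #0000ff means score at S385, F1867. After flipping Y the toolpath is (79.79,159.94) → (79.99,136.75) → (78.32,118.10) → (74.78,103.97) → (69.37,94.37).

Shape 2 is a cubic bezier drawn with `<path>`. Its stroke #0000ff means score at S385, F1867. After flipping Y the toolpath is (60.78,190.82) → (70.57,200.79) → (80.98,200.48) → (87.58,195.27) → (85.96,190.51).

Shape 3 is a line segment drawn with `<path>`. Its stroke #0000ff means score at S385, F1867. After flipping Y the toolpath is (29.77,164.31) → (89.13,88.98).

Shape 4 is a regular polygon drawn with `<path>`. Its stroke #0000ff means score at S385, F1867. After flipping Y the toolpath is (98.53,72.10) → (116.28,69.79) → (127.20,55.61) → (124.89,37.86) → (110.71,26.94) → (92.96,29.25) → (82.04,43.43) → (84.35,61.18) → (98.53,72.10), returning to the start.

; LightBurn 1.5.06
; GRBL device profile, absolute coords
G21
G90
G0 X79.79 Y159.94
M3 S385
G1 X79.99 Y136.75 F1867
G1 X78.32 Y118.10
G1 X74.78 Y103.97
G1 X69.37 Y94.37
M5
G0 X60.78 Y190.82
M3 S385
G1 X70.57 Y200.79 F1867
G1 X80.98 Y200.48
G1 X87.58 Y195.27
G1 X85.96 Y190.51
M5
G0 X29.77 Y164.31
M3 S385
G1 X89.13 Y88.98 F1867
M5
G0 X98.53 Y72.10
M3 S385
G1 X116.28 Y69.79 F1867
G1 X127.20 Y55.61
G1 X124.89 Y37.86
G1 X110.71 Y26.94
G1 X92.96 Y29.25
G1 X82.04 Y43.43
G1 X84.35 Y61.18
G1 X98.53 Y72.10
M5
G0 X0.00 Y0.00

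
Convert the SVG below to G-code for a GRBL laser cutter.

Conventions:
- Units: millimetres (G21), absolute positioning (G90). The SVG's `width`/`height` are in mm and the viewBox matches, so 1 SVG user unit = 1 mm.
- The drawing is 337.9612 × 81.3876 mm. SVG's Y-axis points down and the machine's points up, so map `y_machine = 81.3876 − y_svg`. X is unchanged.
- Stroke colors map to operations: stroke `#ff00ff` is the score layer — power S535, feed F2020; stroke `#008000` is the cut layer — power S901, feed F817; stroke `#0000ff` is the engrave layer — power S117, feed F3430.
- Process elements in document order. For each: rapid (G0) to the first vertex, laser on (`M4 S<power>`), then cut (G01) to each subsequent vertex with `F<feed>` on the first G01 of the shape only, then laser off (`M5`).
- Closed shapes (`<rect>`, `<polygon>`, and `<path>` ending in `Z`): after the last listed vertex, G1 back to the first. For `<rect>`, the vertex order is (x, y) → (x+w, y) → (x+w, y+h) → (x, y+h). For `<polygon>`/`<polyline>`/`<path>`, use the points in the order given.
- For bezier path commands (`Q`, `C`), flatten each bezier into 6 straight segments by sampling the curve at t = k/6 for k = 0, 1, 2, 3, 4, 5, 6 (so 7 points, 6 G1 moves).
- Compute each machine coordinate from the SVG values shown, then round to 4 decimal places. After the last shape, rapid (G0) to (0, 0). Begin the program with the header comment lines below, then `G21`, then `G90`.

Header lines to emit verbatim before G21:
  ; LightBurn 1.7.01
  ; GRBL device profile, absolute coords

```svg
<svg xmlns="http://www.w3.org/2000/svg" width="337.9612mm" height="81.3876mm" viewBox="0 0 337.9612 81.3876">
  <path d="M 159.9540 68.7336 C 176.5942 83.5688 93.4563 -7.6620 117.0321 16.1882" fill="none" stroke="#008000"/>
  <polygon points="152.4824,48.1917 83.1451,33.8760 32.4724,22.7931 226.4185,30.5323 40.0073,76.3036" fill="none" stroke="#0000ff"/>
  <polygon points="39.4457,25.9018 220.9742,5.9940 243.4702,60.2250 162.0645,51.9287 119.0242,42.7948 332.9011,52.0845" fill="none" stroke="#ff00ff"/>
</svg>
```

1 u = 1 mm; y_m = 81.3876 − y.

[1] `<path>` cubic bezier, #008000→cut S901 F817: (159.9540,12.6540) → (160.9152,13.0514) → (150.9827,24.9835) → (135.8922,42.3073) → (121.3797,58.8799) → (113.1810,68.5582) → (117.0321,65.1994)

[2] `<polygon>` closed polygon, #0000ff→engrave S117 F3430: (152.4824,33.1959) → (83.1451,47.5116) → (32.4724,58.5945) → (226.4185,50.8553) → (40.0073,5.0840) → (152.4824,33.1959) (closed)

[3] `<polygon>` closed polygon, #ff00ff→score S535 F2020: (39.4457,55.4858) → (220.9742,75.3936) → (243.4702,21.1626) → (162.0645,29.4589) → (119.0242,38.5928) → (332.9011,29.3031) → (39.4457,55.4858) (closed)

; LightBurn 1.7.01
; GRBL device profile, absolute coords
G21
G90
G0 X159.9540 Y12.6540
M4 S901
G01 X160.9152 Y13.0514 F817
G01 X150.9827 Y24.9835
G01 X135.8922 Y42.3073
G01 X121.3797 Y58.8799
G01 X113.1810 Y68.5582
G01 X117.0321 Y65.1994
M5
G0 X152.4824 Y33.1959
M4 S117
G01 X83.1451 Y47.5116 F3430
G01 X32.4724 Y58.5945
G01 X226.4185 Y50.8553
G01 X40.0073 Y5.0840
G01 X152.4824 Y33.1959
M5
G0 X39.4457 Y55.4858
M4 S535
G01 X220.9742 Y75.3936 F2020
G01 X243.4702 Y21.1626
G01 X162.0645 Y29.4589
G01 X119.0242 Y38.5928
G01 X332.9011 Y29.3031
G01 X39.4457 Y55.4858
M5
G0 X0.0000 Y0.0000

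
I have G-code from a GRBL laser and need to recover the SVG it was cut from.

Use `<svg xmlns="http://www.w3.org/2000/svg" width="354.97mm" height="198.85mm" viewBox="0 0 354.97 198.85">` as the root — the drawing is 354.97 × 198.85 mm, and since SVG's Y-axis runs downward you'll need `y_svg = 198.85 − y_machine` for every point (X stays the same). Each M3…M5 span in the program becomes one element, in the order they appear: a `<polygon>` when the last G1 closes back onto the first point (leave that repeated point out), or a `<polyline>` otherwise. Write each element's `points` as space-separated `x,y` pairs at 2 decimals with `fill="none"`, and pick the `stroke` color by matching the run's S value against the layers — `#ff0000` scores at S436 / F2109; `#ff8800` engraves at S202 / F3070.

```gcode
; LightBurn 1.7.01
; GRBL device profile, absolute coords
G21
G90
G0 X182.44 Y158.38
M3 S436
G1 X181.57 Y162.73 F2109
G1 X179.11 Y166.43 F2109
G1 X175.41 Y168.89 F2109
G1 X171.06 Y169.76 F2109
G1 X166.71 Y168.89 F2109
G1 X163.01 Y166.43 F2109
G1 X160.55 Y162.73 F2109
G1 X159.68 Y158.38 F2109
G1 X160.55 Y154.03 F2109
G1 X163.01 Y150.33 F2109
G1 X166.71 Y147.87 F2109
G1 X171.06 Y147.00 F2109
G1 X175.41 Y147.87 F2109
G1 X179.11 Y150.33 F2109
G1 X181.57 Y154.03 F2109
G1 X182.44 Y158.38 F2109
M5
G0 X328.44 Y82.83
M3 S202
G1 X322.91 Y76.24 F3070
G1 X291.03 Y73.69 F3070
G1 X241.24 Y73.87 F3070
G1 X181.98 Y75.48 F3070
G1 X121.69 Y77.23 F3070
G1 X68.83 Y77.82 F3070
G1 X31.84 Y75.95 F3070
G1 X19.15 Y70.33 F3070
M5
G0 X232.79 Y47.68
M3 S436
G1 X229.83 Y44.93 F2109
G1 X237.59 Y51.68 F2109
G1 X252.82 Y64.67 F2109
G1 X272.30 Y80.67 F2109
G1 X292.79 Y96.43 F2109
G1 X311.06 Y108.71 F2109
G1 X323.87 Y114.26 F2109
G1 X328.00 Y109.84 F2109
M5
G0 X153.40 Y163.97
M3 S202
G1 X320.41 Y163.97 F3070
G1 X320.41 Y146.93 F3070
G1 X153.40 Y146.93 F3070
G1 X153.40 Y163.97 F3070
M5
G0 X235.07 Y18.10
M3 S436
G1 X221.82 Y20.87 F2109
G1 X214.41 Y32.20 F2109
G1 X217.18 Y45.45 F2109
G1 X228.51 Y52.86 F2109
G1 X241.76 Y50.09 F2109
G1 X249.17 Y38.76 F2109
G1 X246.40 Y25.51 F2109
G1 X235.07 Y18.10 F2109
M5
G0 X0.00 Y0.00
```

<svg xmlns="http://www.w3.org/2000/svg" width="354.97mm" height="198.85mm" viewBox="0 0 354.97 198.85">
  <polygon points="182.44,40.47 181.57,36.12 179.11,32.42 175.41,29.96 171.06,29.09 166.71,29.96 163.01,32.42 160.55,36.12 159.68,40.47 160.55,44.82 163.01,48.52 166.71,50.98 171.06,51.85 175.41,50.98 179.11,48.52 181.57,44.82" fill="none" stroke="#ff0000"/>
  <polyline points="328.44,116.02 322.91,122.61 291.03,125.16 241.24,124.98 181.98,123.37 121.69,121.62 68.83,121.03 31.84,122.90 19.15,128.52" fill="none" stroke="#ff8800"/>
  <polyline points="232.79,151.17 229.83,153.92 237.59,147.17 252.82,134.18 272.30,118.18 292.79,102.42 311.06,90.14 323.87,84.59 328.00,89.01" fill="none" stroke="#ff0000"/>
  <polygon points="153.40,34.88 320.41,34.88 320.41,51.92 153.40,51.92" fill="none" stroke="#ff8800"/>
  <polygon points="235.07,180.75 221.82,177.98 214.41,166.65 217.18,153.40 228.51,145.99 241.76,148.76 249.17,160.09 246.40,173.34" fill="none" stroke="#ff0000"/>
</svg>

Each laser-on run becomes one SVG element. Flip Y back into SVG space with y_svg = 198.85 − y_machine.

Run 1: the run's S436 means `#ff0000` (score). The run returns to its start, so emit a `<polygon>` with points (Y-flipped): 182.44,40.47 181.57,36.12 179.11,32.42 175.41,29.96 171.06,29.09 166.71,29.96 163.01,32.42 160.55,36.12 159.68,40.47 160.55,44.82 163.01,48.52 166.71,50.98 171.06,51.85 175.41,50.98 179.11,48.52 181.57,44.82.

Run 2: S202 ⇒ engrave layer `#ff8800`. The run is open, so emit a `<polyline>` with points (Y-flipped): 328.44,116.02 322.91,122.61 291.03,125.16 241.24,124.98 181.98,123.37 121.69,121.62 68.83,121.03 31.84,122.90 19.15,128.52.

Run 3: power S436 maps to stroke `#ff0000` (score). The run is open, so emit a `<polyline>` with points (Y-flipped): 232.79,151.17 229.83,153.92 237.59,147.17 252.82,134.18 272.30,118.18 292.79,102.42 311.06,90.14 323.87,84.59 328.00,89.01.

Run 4: S202 ⇒ engrave layer `#ff8800`. The run returns to its start, so emit a `<polygon>` with points (Y-flipped): 153.40,34.88 320.41,34.88 320.41,51.92 153.40,51.92.

Run 5: power S436 maps to stroke `#ff0000` (score). The run returns to its start, so emit a `<polygon>` with points (Y-flipped): 235.07,180.75 221.82,177.98 214.41,166.65 217.18,153.40 228.51,145.99 241.76,148.76 249.17,160.09 246.40,173.34.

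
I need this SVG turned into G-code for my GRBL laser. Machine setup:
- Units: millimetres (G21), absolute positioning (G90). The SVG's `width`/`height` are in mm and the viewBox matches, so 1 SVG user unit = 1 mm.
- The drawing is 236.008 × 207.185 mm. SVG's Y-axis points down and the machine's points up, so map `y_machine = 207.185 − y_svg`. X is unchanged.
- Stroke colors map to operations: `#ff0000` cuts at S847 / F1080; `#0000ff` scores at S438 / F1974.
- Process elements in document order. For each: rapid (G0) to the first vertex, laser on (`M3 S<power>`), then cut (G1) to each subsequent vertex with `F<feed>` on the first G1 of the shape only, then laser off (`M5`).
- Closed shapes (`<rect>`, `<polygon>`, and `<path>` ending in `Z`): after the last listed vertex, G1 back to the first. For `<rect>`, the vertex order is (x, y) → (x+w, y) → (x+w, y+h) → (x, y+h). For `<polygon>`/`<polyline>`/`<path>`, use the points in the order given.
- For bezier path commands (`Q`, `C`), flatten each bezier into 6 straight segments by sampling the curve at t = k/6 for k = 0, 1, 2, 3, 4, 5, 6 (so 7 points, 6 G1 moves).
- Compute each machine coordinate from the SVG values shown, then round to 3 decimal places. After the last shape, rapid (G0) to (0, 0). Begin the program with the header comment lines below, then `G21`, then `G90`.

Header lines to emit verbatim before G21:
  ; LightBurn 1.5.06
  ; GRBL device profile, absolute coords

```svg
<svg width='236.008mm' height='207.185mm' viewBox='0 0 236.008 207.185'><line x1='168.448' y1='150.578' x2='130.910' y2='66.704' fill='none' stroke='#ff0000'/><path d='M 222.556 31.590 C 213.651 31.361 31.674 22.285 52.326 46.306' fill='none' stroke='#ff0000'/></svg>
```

; LightBurn 1.5.06
; GRBL device profile, absolute coords
G21
G90
G0 X168.448 Y56.607
M3 S847
G1 X130.910 Y140.481 F1080
M5
G0 X222.556 Y175.595
M3 S847
G1 X205.420 Y176.253 F1080
G1 X169.875 Y177.220
G1 X126.357 Y177.331
G1 X85.302 Y175.421
G1 X57.146 Y170.326
G1 X52.326 Y160.879
M5
G0 X0.000 Y0.000

Since the viewBox matches the mm dimensions, user units are millimetres directly. The only transform is the Y-flip y_m = 207.185 − y_svg.

Shape 1 is a line segment drawn with `<line>`. Its stroke #ff0000 means cut at S847, F1080. After flipping Y the toolpath is (168.448,56.607) → (130.910,140.481).

Shape 2 is a cubic bezier drawn with `<path>`. Its stroke #ff0000 means cut at S847, F1080. After flipping Y the toolpath is (222.556,175.595) → (205.420,176.253) → (169.875,177.220) → (126.357,177.331) → (85.302,175.421) → (57.146,170.326) → (52.326,160.879).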